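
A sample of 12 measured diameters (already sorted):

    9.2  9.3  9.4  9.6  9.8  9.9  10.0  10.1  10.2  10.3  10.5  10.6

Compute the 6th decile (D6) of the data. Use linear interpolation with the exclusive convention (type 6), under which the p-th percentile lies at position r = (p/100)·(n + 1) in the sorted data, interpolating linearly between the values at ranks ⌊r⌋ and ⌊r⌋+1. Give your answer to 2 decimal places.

10.08

n = 12.
r = (60/100)·(12 + 1) = 7.8.
Rank 7 is 10.0 and rank 8 is 10.1.
Interpolate: 10.0 + 0.8·(10.1 − 10.0) = 10.0 + 0.8·0.1 = 10.08.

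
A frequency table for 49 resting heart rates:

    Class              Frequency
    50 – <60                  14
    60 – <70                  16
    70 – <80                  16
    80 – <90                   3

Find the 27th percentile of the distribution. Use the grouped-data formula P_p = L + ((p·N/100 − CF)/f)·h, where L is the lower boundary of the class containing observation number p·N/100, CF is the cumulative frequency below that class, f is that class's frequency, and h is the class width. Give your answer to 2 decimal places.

59.45

N = 49; target position k = 27/100 · 49 = 13.23.
Cumulative frequencies: 14, 30, 46, 49.
Observation 13.23 falls in the class 50 – <60.
L = 50, CF = 0, f = 14, h = 10.
P27 = 50 + ((13.23 − 0)/14)·10 = 50 + 9.45 = 59.45.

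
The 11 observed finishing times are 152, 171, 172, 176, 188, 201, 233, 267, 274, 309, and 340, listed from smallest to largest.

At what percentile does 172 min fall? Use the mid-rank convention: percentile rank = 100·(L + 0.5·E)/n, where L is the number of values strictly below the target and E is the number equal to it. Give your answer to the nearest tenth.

22.7

Count below 172: L = 2; count equal: E = 1; n = 11.
Percentile rank = 100·(2 + 0.5·1)/11 = 100·2.5/11 = 22.73.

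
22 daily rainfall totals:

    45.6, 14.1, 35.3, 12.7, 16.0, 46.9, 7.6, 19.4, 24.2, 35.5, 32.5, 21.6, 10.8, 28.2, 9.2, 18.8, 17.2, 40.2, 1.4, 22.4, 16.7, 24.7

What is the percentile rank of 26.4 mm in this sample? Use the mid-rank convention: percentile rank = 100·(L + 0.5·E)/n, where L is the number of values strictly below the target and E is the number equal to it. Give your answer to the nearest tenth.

68.2

Sorted: 1.4, 7.6, 9.2, 10.8, 12.7, 14.1, 16.0, 16.7, 17.2, 18.8, 19.4, 21.6, 22.4, 24.2, 24.7, 28.2, 32.5, 35.3, 35.5, 40.2, 45.6, 46.9.
Count below 26.4: L = 15; count equal: E = 0; n = 22.
Percentile rank = 100·(15 + 0.5·0)/22 = 100·15/22 = 68.18.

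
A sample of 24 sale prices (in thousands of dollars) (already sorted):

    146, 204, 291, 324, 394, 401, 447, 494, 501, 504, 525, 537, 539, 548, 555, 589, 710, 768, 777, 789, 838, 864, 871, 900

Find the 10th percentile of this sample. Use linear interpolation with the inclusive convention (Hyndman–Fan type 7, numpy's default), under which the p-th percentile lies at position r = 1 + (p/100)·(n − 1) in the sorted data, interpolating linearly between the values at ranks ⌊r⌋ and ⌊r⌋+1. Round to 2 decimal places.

300.90

n = 24.
r = 1 + (10/100)·(24 − 1) = 1 + 2.3 = 3.3.
Rank 3 is 291 and rank 4 is 324.
Interpolate: 291 + 0.3·(324 − 291) = 291 + 0.3·33 = 300.9.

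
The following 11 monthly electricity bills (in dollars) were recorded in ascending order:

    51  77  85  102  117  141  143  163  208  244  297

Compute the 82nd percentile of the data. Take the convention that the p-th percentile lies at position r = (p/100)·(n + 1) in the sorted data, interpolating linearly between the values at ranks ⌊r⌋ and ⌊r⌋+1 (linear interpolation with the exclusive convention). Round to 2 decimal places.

n = 11.
r = (82/100)·(11 + 1) = 9.84.
Rank 9 is 208 and rank 10 is 244.
Interpolate: 208 + 0.84·(244 − 208) = 208 + 0.84·36 = 238.24.

238.24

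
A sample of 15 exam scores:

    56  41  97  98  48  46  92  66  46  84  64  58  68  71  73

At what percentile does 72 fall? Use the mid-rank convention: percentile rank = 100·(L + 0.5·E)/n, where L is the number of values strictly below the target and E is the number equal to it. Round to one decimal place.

Sorted: 41, 46, 46, 48, 56, 58, 64, 66, 68, 71, 73, 84, 92, 97, 98.
Count below 72: L = 10; count equal: E = 0; n = 15.
Percentile rank = 100·(10 + 0.5·0)/15 = 100·10/15 = 66.67.

66.7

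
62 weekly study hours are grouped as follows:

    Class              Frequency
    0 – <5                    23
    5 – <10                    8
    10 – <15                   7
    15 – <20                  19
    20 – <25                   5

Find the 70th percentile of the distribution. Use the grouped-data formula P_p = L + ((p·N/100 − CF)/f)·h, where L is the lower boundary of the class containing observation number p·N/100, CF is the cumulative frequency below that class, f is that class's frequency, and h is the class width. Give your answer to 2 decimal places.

16.42

N = 62; target position k = 70/100 · 62 = 43.4.
Cumulative frequencies: 23, 31, 38, 57, 62.
Observation 43.4 falls in the class 15 – <20.
L = 15, CF = 38, f = 19, h = 5.
P70 = 15 + ((43.4 − 38)/19)·5 = 15 + 1.42105 = 16.4211.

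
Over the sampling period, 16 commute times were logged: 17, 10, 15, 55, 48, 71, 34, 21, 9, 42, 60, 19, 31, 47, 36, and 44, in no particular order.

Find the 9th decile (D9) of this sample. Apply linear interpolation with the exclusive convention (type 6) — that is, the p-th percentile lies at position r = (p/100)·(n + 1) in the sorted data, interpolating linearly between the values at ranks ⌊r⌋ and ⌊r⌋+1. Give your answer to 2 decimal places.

63.30

Sorted: 9, 10, 15, 17, 19, 21, 31, 34, 36, 42, 44, 47, 48, 55, 60, 71.
n = 16.
r = (90/100)·(16 + 1) = 15.3.
Rank 15 is 60 and rank 16 is 71.
Interpolate: 60 + 0.3·(71 − 60) = 60 + 0.3·11 = 63.3.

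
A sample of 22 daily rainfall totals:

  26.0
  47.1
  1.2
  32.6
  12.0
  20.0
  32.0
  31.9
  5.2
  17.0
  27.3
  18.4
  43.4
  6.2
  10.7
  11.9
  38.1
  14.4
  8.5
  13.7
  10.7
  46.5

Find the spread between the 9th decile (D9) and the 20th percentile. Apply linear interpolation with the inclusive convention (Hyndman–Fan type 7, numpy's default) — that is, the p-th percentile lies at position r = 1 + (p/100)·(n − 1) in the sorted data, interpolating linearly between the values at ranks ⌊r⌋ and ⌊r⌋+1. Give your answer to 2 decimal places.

32.17

Sorted: 1.2, 5.2, 6.2, 8.5, 10.7, 10.7, 11.9, 12.0, 13.7, 14.4, 17.0, 18.4, 20.0, 26.0, 27.3, 31.9, 32.0, 32.6, 38.1, 43.4, 46.5, 47.1.
n = 22.
P20: r = 5.2; ranks 5–6 are 10.7, 10.7; interpolating gives 10.7.
P90: r = 19.9; ranks 19–20 are 38.1, 43.4; interpolating gives 42.87.
Difference: 42.87 − 10.7 = 32.17.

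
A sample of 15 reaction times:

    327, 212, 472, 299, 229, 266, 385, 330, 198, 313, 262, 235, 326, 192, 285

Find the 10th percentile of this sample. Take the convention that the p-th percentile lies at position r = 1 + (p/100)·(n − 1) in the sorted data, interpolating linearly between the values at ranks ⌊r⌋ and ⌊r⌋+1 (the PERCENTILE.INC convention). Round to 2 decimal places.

203.60

Sorted: 192, 198, 212, 229, 235, 262, 266, 285, 299, 313, 326, 327, 330, 385, 472.
n = 15.
r = 1 + (10/100)·(15 − 1) = 1 + 1.4 = 2.4.
Rank 2 is 198 and rank 3 is 212.
Interpolate: 198 + 0.4·(212 − 198) = 198 + 0.4·14 = 203.6.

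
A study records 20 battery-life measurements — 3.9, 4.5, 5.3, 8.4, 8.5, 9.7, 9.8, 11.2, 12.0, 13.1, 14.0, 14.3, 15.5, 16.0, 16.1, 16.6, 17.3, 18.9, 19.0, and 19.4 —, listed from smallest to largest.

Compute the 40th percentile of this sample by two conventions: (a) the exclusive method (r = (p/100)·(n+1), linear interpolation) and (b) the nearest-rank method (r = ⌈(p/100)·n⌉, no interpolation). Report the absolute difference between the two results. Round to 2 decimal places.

0.32

n = 20.
(a) r = 8.4; between ranks 8 (11.2) and 9 (12.0): 11.52.
(b) the nearest-rank method: rank 8 → 11.2.
|11.52 − 11.2| = 0.32.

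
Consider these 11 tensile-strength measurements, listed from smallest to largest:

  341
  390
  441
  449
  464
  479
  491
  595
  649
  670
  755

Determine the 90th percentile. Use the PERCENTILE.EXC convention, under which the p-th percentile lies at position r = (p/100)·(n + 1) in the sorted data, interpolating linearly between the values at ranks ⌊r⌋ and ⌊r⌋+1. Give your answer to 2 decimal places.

738.00

n = 11.
r = (90/100)·(11 + 1) = 10.8.
Rank 10 is 670 and rank 11 is 755.
Interpolate: 670 + 0.8·(755 − 670) = 670 + 0.8·85 = 738.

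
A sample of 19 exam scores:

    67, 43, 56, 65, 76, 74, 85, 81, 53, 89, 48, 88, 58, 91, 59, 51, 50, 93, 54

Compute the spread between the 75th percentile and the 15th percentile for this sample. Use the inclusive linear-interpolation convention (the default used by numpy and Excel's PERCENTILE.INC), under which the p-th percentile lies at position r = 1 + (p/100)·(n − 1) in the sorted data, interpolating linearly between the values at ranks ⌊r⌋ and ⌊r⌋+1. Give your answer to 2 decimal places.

32.30

Sorted: 43, 48, 50, 51, 53, 54, 56, 58, 59, 65, 67, 74, 76, 81, 85, 88, 89, 91, 93.
n = 19.
P15: r = 3.7; ranks 3–4 are 50, 51; interpolating gives 50.7.
P75: r = 14.5; ranks 14–15 are 81, 85; interpolating gives 83.
Difference: 83 − 50.7 = 32.3.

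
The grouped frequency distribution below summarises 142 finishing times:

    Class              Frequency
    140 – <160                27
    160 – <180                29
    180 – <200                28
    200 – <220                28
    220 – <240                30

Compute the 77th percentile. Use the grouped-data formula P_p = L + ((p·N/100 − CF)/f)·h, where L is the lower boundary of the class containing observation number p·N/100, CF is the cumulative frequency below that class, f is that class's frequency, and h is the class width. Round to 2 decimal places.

N = 142; target position k = 77/100 · 142 = 109.34.
Cumulative frequencies: 27, 56, 84, 112, 142.
Observation 109.34 falls in the class 200 – <220.
L = 200, CF = 84, f = 28, h = 20.
P77 = 200 + ((109.34 − 84)/28)·20 = 200 + 18.1 = 218.1.

218.10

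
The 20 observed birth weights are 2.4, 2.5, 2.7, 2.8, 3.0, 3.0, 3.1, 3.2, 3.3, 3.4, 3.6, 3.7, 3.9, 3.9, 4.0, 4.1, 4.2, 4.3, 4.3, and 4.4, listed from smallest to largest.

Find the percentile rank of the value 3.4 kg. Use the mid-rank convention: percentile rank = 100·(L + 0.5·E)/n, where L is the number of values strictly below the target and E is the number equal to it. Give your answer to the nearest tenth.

47.5

Count below 3.4: L = 9; count equal: E = 1; n = 20.
Percentile rank = 100·(9 + 0.5·1)/20 = 100·9.5/20 = 47.5.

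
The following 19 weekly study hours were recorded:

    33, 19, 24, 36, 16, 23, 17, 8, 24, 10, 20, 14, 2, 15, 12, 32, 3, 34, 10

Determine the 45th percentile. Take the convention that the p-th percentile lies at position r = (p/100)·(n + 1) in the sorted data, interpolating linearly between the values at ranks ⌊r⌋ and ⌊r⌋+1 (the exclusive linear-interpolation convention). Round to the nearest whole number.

Sorted: 2, 3, 8, 10, 10, 12, 14, 15, 16, 17, 19, 20, 23, 24, 24, 32, 33, 34, 36.
n = 19.
r = (45/100)·(19 + 1) = 9.
r is an integer, so P45 is the value at rank 9: 16.

16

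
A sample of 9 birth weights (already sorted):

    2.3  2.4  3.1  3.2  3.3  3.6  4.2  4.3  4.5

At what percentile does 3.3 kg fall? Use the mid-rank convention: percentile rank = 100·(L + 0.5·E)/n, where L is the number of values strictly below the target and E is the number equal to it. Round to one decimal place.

50.0

Count below 3.3: L = 4; count equal: E = 1; n = 9.
Percentile rank = 100·(4 + 0.5·1)/9 = 100·4.5/9 = 50.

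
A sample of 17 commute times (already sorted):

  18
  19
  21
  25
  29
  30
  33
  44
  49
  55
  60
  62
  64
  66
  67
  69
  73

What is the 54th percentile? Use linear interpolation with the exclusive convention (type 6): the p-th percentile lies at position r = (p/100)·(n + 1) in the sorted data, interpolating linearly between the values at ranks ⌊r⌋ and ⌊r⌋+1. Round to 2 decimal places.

n = 17.
r = (54/100)·(17 + 1) = 9.72.
Rank 9 is 49 and rank 10 is 55.
Interpolate: 49 + 0.72·(55 − 49) = 49 + 0.72·6 = 53.32.

53.32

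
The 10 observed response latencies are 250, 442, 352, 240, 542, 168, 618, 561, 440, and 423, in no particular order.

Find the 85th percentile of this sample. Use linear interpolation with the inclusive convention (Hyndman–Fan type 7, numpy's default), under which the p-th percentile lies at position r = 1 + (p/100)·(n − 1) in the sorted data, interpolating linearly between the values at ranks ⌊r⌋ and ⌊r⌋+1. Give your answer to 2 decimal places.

Sorted: 168, 240, 250, 352, 423, 440, 442, 542, 561, 618.
n = 10.
r = 1 + (85/100)·(10 − 1) = 1 + 7.65 = 8.65.
Rank 8 is 542 and rank 9 is 561.
Interpolate: 542 + 0.65·(561 − 542) = 542 + 0.65·19 = 554.35.

554.35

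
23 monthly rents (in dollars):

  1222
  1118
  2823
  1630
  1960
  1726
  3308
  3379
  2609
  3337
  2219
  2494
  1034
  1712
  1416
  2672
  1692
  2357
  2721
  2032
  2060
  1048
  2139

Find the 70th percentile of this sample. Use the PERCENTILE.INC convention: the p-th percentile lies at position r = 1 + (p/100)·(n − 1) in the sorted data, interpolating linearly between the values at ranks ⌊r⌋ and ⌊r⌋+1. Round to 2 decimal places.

Sorted: 1034, 1048, 1118, 1222, 1416, 1630, 1692, 1712, 1726, 1960, 2032, 2060, 2139, 2219, 2357, 2494, 2609, 2672, 2721, 2823, 3308, 3337, 3379.
n = 23.
r = 1 + (70/100)·(23 − 1) = 1 + 15.4 = 16.4.
Rank 16 is 2494 and rank 17 is 2609.
Interpolate: 2494 + 0.4·(2609 − 2494) = 2494 + 0.4·115 = 2540.

2540.00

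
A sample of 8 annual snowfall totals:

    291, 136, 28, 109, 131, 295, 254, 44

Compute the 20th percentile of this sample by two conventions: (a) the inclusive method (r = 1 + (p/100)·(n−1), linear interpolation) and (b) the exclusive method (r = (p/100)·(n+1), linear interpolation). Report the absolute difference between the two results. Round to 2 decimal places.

Sorted: 28, 44, 109, 131, 136, 254, 291, 295.
n = 8.
(a) r = 2.4; between ranks 2 (44) and 3 (109): 70.
(b) r = 1.8; between ranks 1 (28) and 2 (44): 40.8.
|70 − 40.8| = 29.2.

29.20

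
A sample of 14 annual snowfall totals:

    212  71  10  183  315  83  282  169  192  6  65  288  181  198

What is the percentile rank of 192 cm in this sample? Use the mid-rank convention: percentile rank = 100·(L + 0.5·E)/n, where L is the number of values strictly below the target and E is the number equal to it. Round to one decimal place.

Sorted: 6, 10, 65, 71, 83, 169, 181, 183, 192, 198, 212, 282, 288, 315.
Count below 192: L = 8; count equal: E = 1; n = 14.
Percentile rank = 100·(8 + 0.5·1)/14 = 100·8.5/14 = 60.71.

60.7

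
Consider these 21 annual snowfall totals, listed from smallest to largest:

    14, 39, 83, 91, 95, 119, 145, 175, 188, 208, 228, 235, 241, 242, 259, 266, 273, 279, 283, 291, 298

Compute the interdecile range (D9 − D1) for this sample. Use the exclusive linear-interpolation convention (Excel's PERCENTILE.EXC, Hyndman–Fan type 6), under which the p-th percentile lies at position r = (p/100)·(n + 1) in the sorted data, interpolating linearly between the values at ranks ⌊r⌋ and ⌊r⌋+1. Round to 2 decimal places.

241.60

n = 21.
P10: r = 2.2; ranks 2–3 are 39, 83; interpolating gives 47.8.
P90: r = 19.8; ranks 19–20 are 283, 291; interpolating gives 289.4.
Difference: 289.4 − 47.8 = 241.6.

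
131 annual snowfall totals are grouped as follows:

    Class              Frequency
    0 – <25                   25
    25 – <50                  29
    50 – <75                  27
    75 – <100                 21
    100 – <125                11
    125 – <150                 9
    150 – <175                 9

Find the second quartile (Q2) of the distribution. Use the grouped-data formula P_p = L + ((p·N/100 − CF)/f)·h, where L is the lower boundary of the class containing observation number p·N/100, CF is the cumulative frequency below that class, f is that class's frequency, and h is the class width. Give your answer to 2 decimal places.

N = 131; target position k = 50/100 · 131 = 65.5.
Cumulative frequencies: 25, 54, 81, 102, 113, 122, 131.
Observation 65.5 falls in the class 50 – <75.
L = 50, CF = 54, f = 27, h = 25.
P50 = 50 + ((65.5 − 54)/27)·25 = 50 + 10.6481 = 60.6481.

60.65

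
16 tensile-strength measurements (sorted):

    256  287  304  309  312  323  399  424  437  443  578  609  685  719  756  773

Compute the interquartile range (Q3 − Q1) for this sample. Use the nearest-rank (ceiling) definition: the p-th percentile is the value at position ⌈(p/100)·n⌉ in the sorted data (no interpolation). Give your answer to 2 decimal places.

300.00

n = 16.
P25: rank ⌈25/100·16⌉ = 4 → 309.
P75: rank ⌈75/100·16⌉ = 12 → 609.
Difference: 609 − 309 = 300.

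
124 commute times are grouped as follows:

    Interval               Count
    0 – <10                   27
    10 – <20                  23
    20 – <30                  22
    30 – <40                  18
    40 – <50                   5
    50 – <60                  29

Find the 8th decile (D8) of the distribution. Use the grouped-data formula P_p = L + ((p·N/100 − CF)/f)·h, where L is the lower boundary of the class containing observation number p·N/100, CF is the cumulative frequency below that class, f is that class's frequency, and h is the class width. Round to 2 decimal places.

51.45

N = 124; target position k = 80/100 · 124 = 99.2.
Cumulative frequencies: 27, 50, 72, 90, 95, 124.
Observation 99.2 falls in the class 50 – <60.
L = 50, CF = 95, f = 29, h = 10.
P80 = 50 + ((99.2 − 95)/29)·10 = 50 + 1.44828 = 51.4483.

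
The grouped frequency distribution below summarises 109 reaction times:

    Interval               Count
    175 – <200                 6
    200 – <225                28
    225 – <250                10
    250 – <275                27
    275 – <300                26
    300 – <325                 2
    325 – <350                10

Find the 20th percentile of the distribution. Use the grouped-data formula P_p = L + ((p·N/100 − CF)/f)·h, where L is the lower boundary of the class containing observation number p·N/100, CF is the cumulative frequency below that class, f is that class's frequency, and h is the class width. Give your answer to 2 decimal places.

214.11

N = 109; target position k = 20/100 · 109 = 21.8.
Cumulative frequencies: 6, 34, 44, 71, 97, 99, 109.
Observation 21.8 falls in the class 200 – <225.
L = 200, CF = 6, f = 28, h = 25.
P20 = 200 + ((21.8 − 6)/28)·25 = 200 + 14.1071 = 214.107.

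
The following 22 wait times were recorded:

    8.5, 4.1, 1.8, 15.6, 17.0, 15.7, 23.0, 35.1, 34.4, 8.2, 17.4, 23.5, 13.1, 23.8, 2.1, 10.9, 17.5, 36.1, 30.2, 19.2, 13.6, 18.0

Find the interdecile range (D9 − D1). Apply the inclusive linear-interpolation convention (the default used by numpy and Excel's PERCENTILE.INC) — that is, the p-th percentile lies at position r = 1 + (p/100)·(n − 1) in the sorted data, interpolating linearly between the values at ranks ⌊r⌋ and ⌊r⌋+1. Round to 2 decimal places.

Sorted: 1.8, 2.1, 4.1, 8.2, 8.5, 10.9, 13.1, 13.6, 15.6, 15.7, 17.0, 17.4, 17.5, 18.0, 19.2, 23.0, 23.5, 23.8, 30.2, 34.4, 35.1, 36.1.
n = 22.
P10: r = 3.1; ranks 3–4 are 4.1, 8.2; interpolating gives 4.51.
P90: r = 19.9; ranks 19–20 are 30.2, 34.4; interpolating gives 33.98.
Difference: 33.98 − 4.51 = 29.47.

29.47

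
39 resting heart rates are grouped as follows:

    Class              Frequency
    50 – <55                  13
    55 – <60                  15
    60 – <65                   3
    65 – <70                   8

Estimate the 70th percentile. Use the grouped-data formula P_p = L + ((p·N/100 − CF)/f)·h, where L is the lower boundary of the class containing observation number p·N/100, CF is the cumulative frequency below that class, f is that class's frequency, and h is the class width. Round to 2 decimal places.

N = 39; target position k = 70/100 · 39 = 27.3.
Cumulative frequencies: 13, 28, 31, 39.
Observation 27.3 falls in the class 55 – <60.
L = 55, CF = 13, f = 15, h = 5.
P70 = 55 + ((27.3 − 13)/15)·5 = 55 + 4.76667 = 59.7667.

59.77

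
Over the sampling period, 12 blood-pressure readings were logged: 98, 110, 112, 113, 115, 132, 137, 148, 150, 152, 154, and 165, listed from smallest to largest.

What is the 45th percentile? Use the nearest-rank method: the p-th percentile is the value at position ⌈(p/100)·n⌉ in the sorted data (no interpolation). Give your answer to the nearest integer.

n = 12.
Position = ⌈45/100 · 12⌉ = ⌈5.4⌉ = 6.
The value at rank 6 is 132.

132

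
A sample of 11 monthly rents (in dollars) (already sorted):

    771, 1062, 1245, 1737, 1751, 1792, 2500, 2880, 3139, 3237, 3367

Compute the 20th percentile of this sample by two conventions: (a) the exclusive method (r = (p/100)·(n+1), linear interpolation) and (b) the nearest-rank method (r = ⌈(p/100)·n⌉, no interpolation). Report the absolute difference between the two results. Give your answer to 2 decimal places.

109.80

n = 11.
(a) r = 2.4; between ranks 2 (1062) and 3 (1245): 1135.2.
(b) the nearest-rank method: rank 3 → 1245.
|1135.2 − 1245| = 109.8.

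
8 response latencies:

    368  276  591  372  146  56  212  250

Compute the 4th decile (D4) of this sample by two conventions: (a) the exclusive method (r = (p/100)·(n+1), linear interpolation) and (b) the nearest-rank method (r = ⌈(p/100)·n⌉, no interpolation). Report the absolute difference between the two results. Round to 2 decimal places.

15.20

Sorted: 56, 146, 212, 250, 276, 368, 372, 591.
n = 8.
(a) r = 3.6; between ranks 3 (212) and 4 (250): 234.8.
(b) the nearest-rank method: rank 4 → 250.
|234.8 − 250| = 15.2.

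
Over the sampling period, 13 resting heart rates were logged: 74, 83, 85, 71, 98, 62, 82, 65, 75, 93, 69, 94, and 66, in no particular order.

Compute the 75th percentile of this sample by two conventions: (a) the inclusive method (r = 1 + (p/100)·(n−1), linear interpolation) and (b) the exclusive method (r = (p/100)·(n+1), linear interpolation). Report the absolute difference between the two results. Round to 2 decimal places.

Sorted: 62, 65, 66, 69, 71, 74, 75, 82, 83, 85, 93, 94, 98.
n = 13.
(a) r = 10 → value at rank 10 = 85.
(b) r = 10.5; between ranks 10 (85) and 11 (93): 89.
|85 − 89| = 4.

4.00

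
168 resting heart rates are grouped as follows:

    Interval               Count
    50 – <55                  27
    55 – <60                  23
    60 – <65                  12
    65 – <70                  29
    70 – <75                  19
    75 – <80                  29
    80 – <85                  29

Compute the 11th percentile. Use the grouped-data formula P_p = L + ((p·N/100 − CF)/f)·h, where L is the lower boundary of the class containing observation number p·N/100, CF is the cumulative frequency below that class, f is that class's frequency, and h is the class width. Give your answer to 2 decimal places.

53.42

N = 168; target position k = 11/100 · 168 = 18.48.
Cumulative frequencies: 27, 50, 62, 91, 110, 139, 168.
Observation 18.48 falls in the class 50 – <55.
L = 50, CF = 0, f = 27, h = 5.
P11 = 50 + ((18.48 − 0)/27)·5 = 50 + 3.42222 = 53.4222.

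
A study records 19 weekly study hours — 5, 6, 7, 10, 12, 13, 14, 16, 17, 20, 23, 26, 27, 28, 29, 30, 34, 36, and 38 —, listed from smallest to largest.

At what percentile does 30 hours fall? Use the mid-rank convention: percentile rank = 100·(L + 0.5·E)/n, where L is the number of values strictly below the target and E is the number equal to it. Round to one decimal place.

81.6

Count below 30: L = 15; count equal: E = 1; n = 19.
Percentile rank = 100·(15 + 0.5·1)/19 = 100·15.5/19 = 81.58.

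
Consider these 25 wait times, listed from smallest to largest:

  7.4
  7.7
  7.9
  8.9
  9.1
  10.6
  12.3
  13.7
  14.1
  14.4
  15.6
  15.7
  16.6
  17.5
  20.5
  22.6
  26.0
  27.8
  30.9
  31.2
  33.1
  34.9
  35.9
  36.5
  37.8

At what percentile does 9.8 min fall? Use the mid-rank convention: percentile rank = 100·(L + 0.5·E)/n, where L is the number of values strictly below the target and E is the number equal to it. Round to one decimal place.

20.0

Count below 9.8: L = 5; count equal: E = 0; n = 25.
Percentile rank = 100·(5 + 0.5·0)/25 = 100·5/25 = 20.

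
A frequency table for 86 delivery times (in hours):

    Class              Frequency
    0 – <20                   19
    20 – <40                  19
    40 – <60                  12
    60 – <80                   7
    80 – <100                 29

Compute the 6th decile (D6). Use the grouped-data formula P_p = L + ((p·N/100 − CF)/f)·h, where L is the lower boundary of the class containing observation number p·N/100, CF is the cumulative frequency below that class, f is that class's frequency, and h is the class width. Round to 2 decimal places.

N = 86; target position k = 60/100 · 86 = 51.6.
Cumulative frequencies: 19, 38, 50, 57, 86.
Observation 51.6 falls in the class 60 – <80.
L = 60, CF = 50, f = 7, h = 20.
P60 = 60 + ((51.6 − 50)/7)·20 = 60 + 4.57143 = 64.5714.

64.57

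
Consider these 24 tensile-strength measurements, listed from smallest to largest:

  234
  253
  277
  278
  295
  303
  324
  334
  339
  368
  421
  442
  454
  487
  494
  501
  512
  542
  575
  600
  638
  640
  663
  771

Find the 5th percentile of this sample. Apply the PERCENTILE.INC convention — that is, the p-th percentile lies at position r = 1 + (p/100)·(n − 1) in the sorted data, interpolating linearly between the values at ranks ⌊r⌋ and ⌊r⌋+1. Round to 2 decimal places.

256.60

n = 24.
r = 1 + (5/100)·(24 − 1) = 1 + 1.15 = 2.15.
Rank 2 is 253 and rank 3 is 277.
Interpolate: 253 + 0.15·(277 − 253) = 253 + 0.15·24 = 256.6.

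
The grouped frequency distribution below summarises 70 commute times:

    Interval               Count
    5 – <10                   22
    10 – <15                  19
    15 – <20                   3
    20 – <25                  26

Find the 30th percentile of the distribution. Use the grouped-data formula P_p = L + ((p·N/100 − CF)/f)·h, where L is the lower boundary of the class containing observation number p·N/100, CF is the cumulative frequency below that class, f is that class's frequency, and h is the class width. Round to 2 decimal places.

N = 70; target position k = 30/100 · 70 = 21.
Cumulative frequencies: 22, 41, 44, 70.
Observation 21 falls in the class 5 – <10.
L = 5, CF = 0, f = 22, h = 5.
P30 = 5 + ((21 − 0)/22)·5 = 5 + 4.77273 = 9.77273.

9.77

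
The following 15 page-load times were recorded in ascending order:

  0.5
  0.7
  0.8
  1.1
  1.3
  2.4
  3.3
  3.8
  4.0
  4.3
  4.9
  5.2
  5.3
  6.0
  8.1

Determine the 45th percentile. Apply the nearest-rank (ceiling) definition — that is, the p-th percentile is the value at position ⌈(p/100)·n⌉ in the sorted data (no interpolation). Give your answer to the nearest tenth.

n = 15.
Position = ⌈45/100 · 15⌉ = ⌈6.75⌉ = 7.
The value at rank 7 is 3.3.

3.3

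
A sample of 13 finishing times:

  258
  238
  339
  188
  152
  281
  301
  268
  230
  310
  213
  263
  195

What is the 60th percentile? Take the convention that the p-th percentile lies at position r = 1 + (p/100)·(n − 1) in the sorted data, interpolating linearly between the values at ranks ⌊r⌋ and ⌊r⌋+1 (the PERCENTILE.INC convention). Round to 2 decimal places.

264.00

Sorted: 152, 188, 195, 213, 230, 238, 258, 263, 268, 281, 301, 310, 339.
n = 13.
r = 1 + (60/100)·(13 − 1) = 1 + 7.2 = 8.2.
Rank 8 is 263 and rank 9 is 268.
Interpolate: 263 + 0.2·(268 − 263) = 263 + 0.2·5 = 264.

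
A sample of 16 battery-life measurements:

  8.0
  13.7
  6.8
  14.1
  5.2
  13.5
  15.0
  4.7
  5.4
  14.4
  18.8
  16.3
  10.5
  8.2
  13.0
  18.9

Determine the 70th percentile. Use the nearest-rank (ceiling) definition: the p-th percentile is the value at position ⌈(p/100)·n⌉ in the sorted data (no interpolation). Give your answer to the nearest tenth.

Sorted: 4.7, 5.2, 5.4, 6.8, 8.0, 8.2, 10.5, 13.0, 13.5, 13.7, 14.1, 14.4, 15.0, 16.3, 18.8, 18.9.
n = 16.
Position = ⌈70/100 · 16⌉ = ⌈11.2⌉ = 12.
The value at rank 12 is 14.4.

14.4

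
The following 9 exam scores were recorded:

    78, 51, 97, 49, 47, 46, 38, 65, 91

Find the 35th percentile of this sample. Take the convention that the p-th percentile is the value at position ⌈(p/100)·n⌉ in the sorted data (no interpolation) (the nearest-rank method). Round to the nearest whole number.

49

Sorted: 38, 46, 47, 49, 51, 65, 78, 91, 97.
n = 9.
Position = ⌈35/100 · 9⌉ = ⌈3.15⌉ = 4.
The value at rank 4 is 49.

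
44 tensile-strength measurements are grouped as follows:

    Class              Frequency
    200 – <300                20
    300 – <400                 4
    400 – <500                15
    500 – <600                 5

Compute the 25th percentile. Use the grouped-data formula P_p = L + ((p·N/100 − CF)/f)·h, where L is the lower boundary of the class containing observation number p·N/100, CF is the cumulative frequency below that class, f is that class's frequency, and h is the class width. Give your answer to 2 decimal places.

N = 44; target position k = 25/100 · 44 = 11.
Cumulative frequencies: 20, 24, 39, 44.
Observation 11 falls in the class 200 – <300.
L = 200, CF = 0, f = 20, h = 100.
P25 = 200 + ((11 − 0)/20)·100 = 200 + 55 = 255.

255.00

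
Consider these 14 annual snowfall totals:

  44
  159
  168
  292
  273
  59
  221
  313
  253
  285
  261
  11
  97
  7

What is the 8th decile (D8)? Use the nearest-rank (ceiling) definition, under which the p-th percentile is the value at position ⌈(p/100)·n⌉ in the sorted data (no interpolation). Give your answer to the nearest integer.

Sorted: 7, 11, 44, 59, 97, 159, 168, 221, 253, 261, 273, 285, 292, 313.
n = 14.
Position = ⌈80/100 · 14⌉ = ⌈11.2⌉ = 12.
The value at rank 12 is 285.

285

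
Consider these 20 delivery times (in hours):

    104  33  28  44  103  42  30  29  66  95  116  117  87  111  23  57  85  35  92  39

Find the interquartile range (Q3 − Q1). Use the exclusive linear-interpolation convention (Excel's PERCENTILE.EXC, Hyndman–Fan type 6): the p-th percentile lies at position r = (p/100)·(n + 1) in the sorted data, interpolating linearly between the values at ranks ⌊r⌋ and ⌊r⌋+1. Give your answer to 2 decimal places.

Sorted: 23, 28, 29, 30, 33, 35, 39, 42, 44, 57, 66, 85, 87, 92, 95, 103, 104, 111, 116, 117.
n = 20.
P25: r = 5.25; ranks 5–6 are 33, 35; interpolating gives 33.5.
P75: r = 15.75; ranks 15–16 are 95, 103; interpolating gives 101.
Difference: 101 − 33.5 = 67.5.

67.50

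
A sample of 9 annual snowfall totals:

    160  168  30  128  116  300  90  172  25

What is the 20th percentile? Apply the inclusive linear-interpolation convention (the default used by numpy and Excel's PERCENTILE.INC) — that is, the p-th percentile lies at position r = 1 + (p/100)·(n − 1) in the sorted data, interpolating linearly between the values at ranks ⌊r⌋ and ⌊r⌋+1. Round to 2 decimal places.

66.00

Sorted: 25, 30, 90, 116, 128, 160, 168, 172, 300.
n = 9.
r = 1 + (20/100)·(9 − 1) = 1 + 1.6 = 2.6.
Rank 2 is 30 and rank 3 is 90.
Interpolate: 30 + 0.6·(90 − 30) = 30 + 0.6·60 = 66.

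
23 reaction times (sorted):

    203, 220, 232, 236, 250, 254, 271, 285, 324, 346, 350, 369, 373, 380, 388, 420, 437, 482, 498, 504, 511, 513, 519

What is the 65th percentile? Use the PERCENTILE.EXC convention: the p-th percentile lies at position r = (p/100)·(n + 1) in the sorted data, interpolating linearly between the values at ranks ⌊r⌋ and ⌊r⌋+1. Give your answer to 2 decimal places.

407.20

n = 23.
r = (65/100)·(23 + 1) = 15.6.
Rank 15 is 388 and rank 16 is 420.
Interpolate: 388 + 0.6·(420 − 388) = 388 + 0.6·32 = 407.2.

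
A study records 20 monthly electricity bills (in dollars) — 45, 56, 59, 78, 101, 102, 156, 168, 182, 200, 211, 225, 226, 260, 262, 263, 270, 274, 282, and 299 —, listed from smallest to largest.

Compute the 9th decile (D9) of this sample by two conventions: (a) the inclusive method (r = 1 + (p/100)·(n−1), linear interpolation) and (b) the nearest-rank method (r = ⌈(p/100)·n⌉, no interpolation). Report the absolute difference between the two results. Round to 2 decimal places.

n = 20.
(a) r = 18.1; between ranks 18 (274) and 19 (282): 274.8.
(b) the nearest-rank method: rank 18 → 274.
|274.8 − 274| = 0.8.

0.80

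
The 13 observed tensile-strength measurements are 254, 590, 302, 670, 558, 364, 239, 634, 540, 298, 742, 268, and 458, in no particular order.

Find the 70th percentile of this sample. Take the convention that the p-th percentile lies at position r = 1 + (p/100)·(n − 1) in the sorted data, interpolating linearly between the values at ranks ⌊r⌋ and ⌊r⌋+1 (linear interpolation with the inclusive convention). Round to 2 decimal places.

Sorted: 239, 254, 268, 298, 302, 364, 458, 540, 558, 590, 634, 670, 742.
n = 13.
r = 1 + (70/100)·(13 − 1) = 1 + 8.4 = 9.4.
Rank 9 is 558 and rank 10 is 590.
Interpolate: 558 + 0.4·(590 − 558) = 558 + 0.4·32 = 570.8.

570.80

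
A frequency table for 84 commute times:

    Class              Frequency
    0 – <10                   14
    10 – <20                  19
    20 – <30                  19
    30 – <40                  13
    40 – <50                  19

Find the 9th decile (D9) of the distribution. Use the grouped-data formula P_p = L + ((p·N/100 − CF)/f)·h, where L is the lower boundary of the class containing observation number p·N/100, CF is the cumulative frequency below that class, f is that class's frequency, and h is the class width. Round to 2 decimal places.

45.58

N = 84; target position k = 90/100 · 84 = 75.6.
Cumulative frequencies: 14, 33, 52, 65, 84.
Observation 75.6 falls in the class 40 – <50.
L = 40, CF = 65, f = 19, h = 10.
P90 = 40 + ((75.6 − 65)/19)·10 = 40 + 5.57895 = 45.5789.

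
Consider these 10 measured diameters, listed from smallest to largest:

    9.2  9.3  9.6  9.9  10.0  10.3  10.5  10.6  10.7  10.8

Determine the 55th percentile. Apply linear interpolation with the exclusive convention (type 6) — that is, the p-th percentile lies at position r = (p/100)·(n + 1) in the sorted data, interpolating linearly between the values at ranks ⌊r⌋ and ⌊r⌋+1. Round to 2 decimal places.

10.31

n = 10.
r = (55/100)·(10 + 1) = 6.05.
Rank 6 is 10.3 and rank 7 is 10.5.
Interpolate: 10.3 + 0.05·(10.5 − 10.3) = 10.3 + 0.05·0.2 = 10.31.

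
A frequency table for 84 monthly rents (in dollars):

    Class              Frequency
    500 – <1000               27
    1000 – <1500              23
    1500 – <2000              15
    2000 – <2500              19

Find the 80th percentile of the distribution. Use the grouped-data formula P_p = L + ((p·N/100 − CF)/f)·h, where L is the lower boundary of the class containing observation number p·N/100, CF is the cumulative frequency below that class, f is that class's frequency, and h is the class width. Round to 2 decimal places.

2057.89

N = 84; target position k = 80/100 · 84 = 67.2.
Cumulative frequencies: 27, 50, 65, 84.
Observation 67.2 falls in the class 2000 – <2500.
L = 2000, CF = 65, f = 19, h = 500.
P80 = 2000 + ((67.2 − 65)/19)·500 = 2000 + 57.8947 = 2057.89.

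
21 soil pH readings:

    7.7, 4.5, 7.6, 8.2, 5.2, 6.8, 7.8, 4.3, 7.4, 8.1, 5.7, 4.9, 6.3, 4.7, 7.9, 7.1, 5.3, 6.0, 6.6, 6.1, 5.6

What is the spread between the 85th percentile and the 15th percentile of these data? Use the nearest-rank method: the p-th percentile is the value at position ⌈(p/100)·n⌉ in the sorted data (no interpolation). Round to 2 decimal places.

Sorted: 4.3, 4.5, 4.7, 4.9, 5.2, 5.3, 5.6, 5.7, 6.0, 6.1, 6.3, 6.6, 6.8, 7.1, 7.4, 7.6, 7.7, 7.8, 7.9, 8.1, 8.2.
n = 21.
P15: rank ⌈15/100·21⌉ = 4 → 4.9.
P85: rank ⌈85/100·21⌉ = 18 → 7.8.
Difference: 7.8 − 4.9 = 2.9.

2.90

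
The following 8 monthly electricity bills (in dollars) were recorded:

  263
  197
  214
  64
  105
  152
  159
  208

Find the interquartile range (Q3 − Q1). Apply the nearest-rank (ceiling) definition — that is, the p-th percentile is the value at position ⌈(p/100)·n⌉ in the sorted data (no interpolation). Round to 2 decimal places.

Sorted: 64, 105, 152, 159, 197, 208, 214, 263.
n = 8.
P25: rank ⌈25/100·8⌉ = 2 → 105.
P75: rank ⌈75/100·8⌉ = 6 → 208.
Difference: 208 − 105 = 103.

103.00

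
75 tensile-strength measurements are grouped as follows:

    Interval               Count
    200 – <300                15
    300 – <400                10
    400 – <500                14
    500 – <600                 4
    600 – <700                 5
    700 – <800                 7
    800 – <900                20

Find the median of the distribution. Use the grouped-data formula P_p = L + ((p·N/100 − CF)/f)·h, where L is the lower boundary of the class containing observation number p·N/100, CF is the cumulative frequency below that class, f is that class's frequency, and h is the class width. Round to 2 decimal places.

489.29

N = 75; target position k = 50/100 · 75 = 37.5.
Cumulative frequencies: 15, 25, 39, 43, 48, 55, 75.
Observation 37.5 falls in the class 400 – <500.
L = 400, CF = 25, f = 14, h = 100.
P50 = 400 + ((37.5 − 25)/14)·100 = 400 + 89.2857 = 489.286.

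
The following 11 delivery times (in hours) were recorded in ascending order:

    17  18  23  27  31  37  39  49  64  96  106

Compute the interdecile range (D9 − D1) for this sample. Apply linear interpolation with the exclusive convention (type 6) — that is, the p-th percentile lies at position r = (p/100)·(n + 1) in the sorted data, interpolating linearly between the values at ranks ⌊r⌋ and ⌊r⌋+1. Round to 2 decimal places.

n = 11.
P10: r = 1.2; ranks 1–2 are 17, 18; interpolating gives 17.2.
P90: r = 10.8; ranks 10–11 are 96, 106; interpolating gives 104.
Difference: 104 − 17.2 = 86.8.

86.80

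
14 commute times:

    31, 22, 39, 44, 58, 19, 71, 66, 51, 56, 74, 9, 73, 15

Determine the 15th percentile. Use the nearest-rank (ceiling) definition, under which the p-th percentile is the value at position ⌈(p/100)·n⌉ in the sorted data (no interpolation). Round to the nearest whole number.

19

Sorted: 9, 15, 19, 22, 31, 39, 44, 51, 56, 58, 66, 71, 73, 74.
n = 14.
Position = ⌈15/100 · 14⌉ = ⌈2.1⌉ = 3.
The value at rank 3 is 19.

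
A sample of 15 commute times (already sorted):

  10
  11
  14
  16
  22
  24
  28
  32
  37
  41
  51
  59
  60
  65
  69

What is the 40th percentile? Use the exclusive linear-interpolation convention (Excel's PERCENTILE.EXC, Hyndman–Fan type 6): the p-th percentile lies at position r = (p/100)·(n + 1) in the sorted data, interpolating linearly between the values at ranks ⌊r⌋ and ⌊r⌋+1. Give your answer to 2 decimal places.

n = 15.
r = (40/100)·(15 + 1) = 6.4.
Rank 6 is 24 and rank 7 is 28.
Interpolate: 24 + 0.4·(28 − 24) = 24 + 0.4·4 = 25.6.

25.60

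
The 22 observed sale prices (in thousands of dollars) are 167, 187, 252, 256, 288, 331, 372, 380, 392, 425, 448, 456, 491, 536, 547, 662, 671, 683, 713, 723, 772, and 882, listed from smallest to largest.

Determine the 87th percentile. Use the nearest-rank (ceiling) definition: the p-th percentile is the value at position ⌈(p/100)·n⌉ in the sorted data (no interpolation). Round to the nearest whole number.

723

n = 22.
Position = ⌈87/100 · 22⌉ = ⌈19.14⌉ = 20.
The value at rank 20 is 723.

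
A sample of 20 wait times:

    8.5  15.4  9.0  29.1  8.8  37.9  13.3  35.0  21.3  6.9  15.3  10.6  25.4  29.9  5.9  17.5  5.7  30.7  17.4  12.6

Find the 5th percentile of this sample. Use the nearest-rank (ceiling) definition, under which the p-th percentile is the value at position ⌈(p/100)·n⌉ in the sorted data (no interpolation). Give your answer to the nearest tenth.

5.7

Sorted: 5.7, 5.9, 6.9, 8.5, 8.8, 9.0, 10.6, 12.6, 13.3, 15.3, 15.4, 17.4, 17.5, 21.3, 25.4, 29.1, 29.9, 30.7, 35.0, 37.9.
n = 20.
Position = ⌈5/100 · 20⌉ = ⌈1⌉ = 1.
The value at rank 1 is 5.7.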